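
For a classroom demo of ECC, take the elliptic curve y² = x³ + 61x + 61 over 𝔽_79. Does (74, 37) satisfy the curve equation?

y² = 37² ≡ 26; x³ + 61x + 61 = 409799 ≡ 26 (mod 79). 26 = 26.

yes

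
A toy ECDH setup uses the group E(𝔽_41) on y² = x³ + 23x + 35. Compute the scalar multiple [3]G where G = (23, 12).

(22, 18)

Repeated addition: build up to 3G.
2G: tangent at (23, 12): λ = (3·23² + 23)/(2·12) ≡ 11/24. 24⁻¹ ≡ 12 (mod 41), so λ ≡ 11·12 ≡ 9.
  x = λ² - 23 - 23 = 81 - 46 ≡ 35; y = λ·(23 - 35) - 12 ≡ 3. → (35, 3)
3G: (35, 3) + (23, 12). λ = (12 - 3)/(23 - 35) ≡ 9/29 mod 41. 29⁻¹ ≡ 17 (mod 41), so λ ≡ 30.
  x = λ² - 35 - 23 = 900 - 58 ≡ 22; y = λ·(35 - 22) - 3 ≡ 18. → (22, 18)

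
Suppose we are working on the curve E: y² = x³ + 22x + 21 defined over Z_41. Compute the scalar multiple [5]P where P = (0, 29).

(12, 2)

Double-and-add on 5 = (101)₂. Start with P = (0, 29) for the leading 1-bit.
double: tangent at (0, 29): λ = (3·0² + 22)/(2·29) ≡ 22/17. 17⁻¹ ≡ 29 (mod 41), so λ ≡ 22·29 ≡ 23.
  x = λ² - 0 - 0 = 529 - 0 ≡ 37; y = λ·(0 - 37) - 29 ≡ 22. → (37, 22)
double: tangent at (37, 22): λ = (3·37² + 22)/(2·22) ≡ 29/3. 3⁻¹ ≡ 14 (mod 41), so λ ≡ 29·14 ≡ 37.
  x = λ² - 37 - 37 = 1369 - 74 ≡ 24; y = λ·(37 - 24) - 22 ≡ 8. → (24, 8)
add P: (24, 8) + (0, 29). λ = (29 - 8)/(0 - 24) ≡ 21/17 mod 41. 17⁻¹ ≡ 29 (mod 41) since 17·29 = 493 ≡ 1, so λ ≡ 35.
  x = λ² - 24 - 0 = 1225 - 24 ≡ 12; y = λ·(24 - 12) - 8 ≡ 2. → (12, 2)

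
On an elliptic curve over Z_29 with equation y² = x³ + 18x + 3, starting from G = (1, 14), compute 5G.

Repeated addition: build up to 5G.
2G: tangent at (1, 14): λ = (3·1² + 18)/(2·14) ≡ 21/28. 28⁻¹ ≡ 28 (mod 29) since 28·28 = 784 ≡ 1, so λ ≡ 21·28 ≡ 8.
  x = λ² - 1 - 1 = 64 - 2 ≡ 4; y = λ·(1 - 4) - 14 ≡ 20. → (4, 20)
3G: (4, 20) + (1, 14). λ = (14 - 20)/(1 - 4) ≡ 23/26 mod 29. 26⁻¹ ≡ 19 (mod 29), so λ ≡ 2.
  x = λ² - 4 - 1 = 4 - 5 ≡ 28; y = λ·(4 - 28) - 20 ≡ 19. → (28, 19)
4G: (28, 19) + (1, 14). λ = (14 - 19)/(1 - 28) ≡ 24/2 mod 29. 2⁻¹ ≡ 15 (mod 29) since 2·15 = 30 ≡ 1, so λ ≡ 12.
  x = λ² - 28 - 1 = 144 - 29 ≡ 28; y = λ·(28 - 28) - 19 ≡ 10. → (28, 10)
5G: (28, 10) + (1, 14). λ = (14 - 10)/(1 - 28) ≡ 4/2 mod 29. 2⁻¹ ≡ 15 (mod 29), so λ ≡ 2.
  x = λ² - 28 - 1 = 4 - 29 ≡ 4; y = λ·(28 - 4) - 10 ≡ 9. → (4, 9)

(4, 9)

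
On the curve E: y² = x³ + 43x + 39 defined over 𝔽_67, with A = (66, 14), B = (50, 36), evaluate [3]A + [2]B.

First 3A:
Repeated addition: build up to 3A.
2A: tangent at (66, 14): λ = (3·66² + 43)/(2·14) ≡ 46/28. 28⁻¹ ≡ 12 (mod 67), so λ ≡ 46·12 ≡ 16.
  x = λ² - 66 - 66 = 256 - 132 ≡ 57; y = λ·(66 - 57) - 14 ≡ 63. → (57, 63)
3A: (57, 63) + (66, 14). λ = (14 - 63)/(66 - 57) ≡ 18/9 mod 67. 9⁻¹ ≡ 15 (mod 67), so λ ≡ 2.
  x = λ² - 57 - 66 = 4 - 123 ≡ 15; y = λ·(57 - 15) - 63 ≡ 21. → (15, 21)
3A = (15, 21).
Next 2B:
Repeated addition: build up to 2B.
2B: tangent at (50, 36): λ = (3·50² + 43)/(2·36) ≡ 39/5. 5⁻¹ ≡ 27 (mod 67), so λ ≡ 39·27 ≡ 48.
  x = λ² - 50 - 50 = 2304 - 100 ≡ 60; y = λ·(50 - 60) - 36 ≡ 20. → (60, 20)
2B = (60, 20).
Finally 3A + 2B:
(15, 21) + (60, 20). λ = (20 - 21)/(60 - 15) ≡ 66/45 mod 67. 45⁻¹ ≡ 3 (mod 67), so λ ≡ 64.
  x = λ² - 15 - 60 = 4096 - 75 ≡ 1; y = λ·(15 - 1) - 21 ≡ 4. → (1, 4)

(1, 4)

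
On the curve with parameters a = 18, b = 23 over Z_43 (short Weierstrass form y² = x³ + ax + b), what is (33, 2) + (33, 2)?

tangent at (33, 2): λ = (3·33² + 18)/(2·2) ≡ 17/4. 4⁻¹ ≡ 11 (mod 43), so λ ≡ 17·11 ≡ 15.
  x = λ² - 33 - 33 = 225 - 66 ≡ 30; y = λ·(33 - 30) - 2 ≡ 0. → (30, 0)

(30, 0)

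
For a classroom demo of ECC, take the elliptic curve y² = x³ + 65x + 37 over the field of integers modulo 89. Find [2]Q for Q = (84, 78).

tangent at (84, 78): λ = (3·84² + 65)/(2·78) ≡ 51/67. 67⁻¹ ≡ 4 (mod 89), so λ ≡ 51·4 ≡ 26.
  x = λ² - 84 - 84 = 676 - 168 ≡ 63; y = λ·(84 - 63) - 78 ≡ 23. → (63, 23)

(63, 23)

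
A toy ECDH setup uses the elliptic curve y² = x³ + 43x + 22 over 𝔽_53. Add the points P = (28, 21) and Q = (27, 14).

(28, 21) + (27, 14). λ = (14 - 21)/(27 - 28) ≡ 46/52 mod 53. 52⁻¹ ≡ 52 (mod 53), so λ ≡ 7.
  x = λ² - 28 - 27 = 49 - 55 ≡ 47; y = λ·(28 - 47) - 21 ≡ 5. → (47, 5)

(47, 5)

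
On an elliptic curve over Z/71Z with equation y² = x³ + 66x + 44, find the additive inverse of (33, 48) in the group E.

-(33, 48) = (33, -48 mod 71) = (33, 23).

(33, 23)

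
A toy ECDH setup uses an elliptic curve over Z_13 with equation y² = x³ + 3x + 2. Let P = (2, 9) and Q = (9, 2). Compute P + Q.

(2, 9) + (9, 2). λ = (2 - 9)/(9 - 2) ≡ 6/7 mod 13. 7⁻¹ ≡ 2 (mod 13), so λ ≡ 12.
  x = λ² - 2 - 9 = 144 - 11 ≡ 3; y = λ·(2 - 3) - 9 ≡ 5. → (3, 5)

(3, 5)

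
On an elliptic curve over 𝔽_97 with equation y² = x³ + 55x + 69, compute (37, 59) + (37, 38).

The two points share x = 37 and their y-coordinates satisfy 59 + 38 ≡ 0 (mod 97), so they are inverses. Their sum is O.

O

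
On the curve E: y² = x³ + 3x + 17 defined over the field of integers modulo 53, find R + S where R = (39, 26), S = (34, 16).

(39, 26) + (34, 16). λ = (16 - 26)/(34 - 39) ≡ 43/48 mod 53. 48⁻¹ ≡ 21 (mod 53) since 48·21 = 1008 ≡ 1, so λ ≡ 2.
  x = λ² - 39 - 34 = 4 - 73 ≡ 37; y = λ·(39 - 37) - 26 ≡ 31. → (37, 31)

(37, 31)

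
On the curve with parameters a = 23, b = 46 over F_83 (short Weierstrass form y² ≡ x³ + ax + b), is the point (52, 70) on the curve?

y² = 70² ≡ 3; x³ + 23x + 46 = 141850 ≡ 3 (mod 83). 3 = 3.

yes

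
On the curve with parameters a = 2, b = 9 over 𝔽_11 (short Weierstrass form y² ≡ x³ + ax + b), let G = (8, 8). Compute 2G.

(4, 2)

tangent at (8, 8): λ = (3·8² + 2)/(2·8) ≡ 7/5. 5⁻¹ ≡ 9 (mod 11) since 5·9 = 45 ≡ 1, so λ ≡ 7·9 ≡ 8.
  x = λ² - 8 - 8 = 64 - 16 ≡ 4; y = λ·(8 - 4) - 8 ≡ 2. → (4, 2)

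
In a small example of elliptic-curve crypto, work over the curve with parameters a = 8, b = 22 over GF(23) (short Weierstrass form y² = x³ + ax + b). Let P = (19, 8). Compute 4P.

(3, 21)

Repeated addition: build up to 4P.
2P: tangent at (19, 8): λ = (3·19² + 8)/(2·8) ≡ 10/16. 16⁻¹ ≡ 13 (mod 23), so λ ≡ 10·13 ≡ 15.
  x = λ² - 19 - 19 = 225 - 38 ≡ 3; y = λ·(19 - 3) - 8 ≡ 2. → (3, 2)
3P: (3, 2) + (19, 8). λ = (8 - 2)/(19 - 3) ≡ 6/16 mod 23. 16⁻¹ ≡ 13 (mod 23), so λ ≡ 9.
  x = λ² - 3 - 19 = 81 - 22 ≡ 13; y = λ·(3 - 13) - 2 ≡ 0. → (13, 0)
4P: (13, 0) + (19, 8). λ = (8 - 0)/(19 - 13) ≡ 8/6 mod 23. 6⁻¹ ≡ 4 (mod 23) since 6·4 = 24 ≡ 1, so λ ≡ 9.
  x = λ² - 13 - 19 = 81 - 32 ≡ 3; y = λ·(13 - 3) - 0 ≡ 21. → (3, 21)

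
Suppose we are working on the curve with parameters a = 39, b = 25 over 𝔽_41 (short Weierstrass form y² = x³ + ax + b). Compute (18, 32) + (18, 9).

The two points share x = 18 and their y-coordinates satisfy 32 + 9 ≡ 0 (mod 41), so they are inverses. Their sum is ∞.

O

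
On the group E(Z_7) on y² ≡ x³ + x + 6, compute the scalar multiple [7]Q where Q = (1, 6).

Repeated addition: build up to 7Q.
2Q: tangent at (1, 6): λ = (3·1² + 1)/(2·6) ≡ 4/5. 5⁻¹ ≡ 3 (mod 7), so λ ≡ 4·3 ≡ 5.
  x = λ² - 1 - 1 = 25 - 2 ≡ 2; y = λ·(1 - 2) - 6 ≡ 3. → (2, 3)
3Q: (2, 3) + (1, 6). λ = (6 - 3)/(1 - 2) ≡ 3/6 mod 7. 6⁻¹ ≡ 6 (mod 7), so λ ≡ 4.
  x = λ² - 2 - 1 = 16 - 3 ≡ 6; y = λ·(2 - 6) - 3 ≡ 2. → (6, 2)
4Q: (6, 2) + (1, 6). λ = (6 - 2)/(1 - 6) ≡ 4/2 mod 7. 2⁻¹ ≡ 4 (mod 7) since 2·4 = 8 ≡ 1, so λ ≡ 2.
  x = λ² - 6 - 1 = 4 - 7 ≡ 4; y = λ·(6 - 4) - 2 ≡ 2. → (4, 2)
5Q: (4, 2) + (1, 6). λ = (6 - 2)/(1 - 4) ≡ 4/4 mod 7. 4⁻¹ ≡ 2 (mod 7) since 4·2 = 8 ≡ 1, so λ ≡ 1.
  x = λ² - 4 - 1 = 1 - 5 ≡ 3; y = λ·(4 - 3) - 2 ≡ 6. → (3, 6)
6Q: (3, 6) + (1, 6). λ = (6 - 6)/(1 - 3) ≡ 0/5 mod 7. 5⁻¹ ≡ 3 (mod 7), so λ ≡ 0.
  x = λ² - 3 - 1 = 0 - 4 ≡ 3; y = λ·(3 - 3) - 6 ≡ 1. → (3, 1)
7Q: (3, 1) + (1, 6). λ = (6 - 1)/(1 - 3) ≡ 5/5 mod 7. 5⁻¹ ≡ 3 (mod 7), so λ ≡ 1.
  x = λ² - 3 - 1 = 1 - 4 ≡ 4; y = λ·(3 - 4) - 1 ≡ 5. → (4, 5)

(4, 5)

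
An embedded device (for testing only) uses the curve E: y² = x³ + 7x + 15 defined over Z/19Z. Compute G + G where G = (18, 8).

tangent at (18, 8): λ = (3·18² + 7)/(2·8) ≡ 10/16. 16⁻¹ ≡ 6 (mod 19) since 16·6 = 96 ≡ 1, so λ ≡ 10·6 ≡ 3.
  x = λ² - 18 - 18 = 9 - 36 ≡ 11; y = λ·(18 - 11) - 8 ≡ 13. → (11, 13)

(11, 13)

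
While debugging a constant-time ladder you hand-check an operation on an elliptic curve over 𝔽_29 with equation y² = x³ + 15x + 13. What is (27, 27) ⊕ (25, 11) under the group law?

(27, 27) + (25, 11). λ = (11 - 27)/(25 - 27) ≡ 13/27 mod 29. 27⁻¹ ≡ 14 (mod 29), so λ ≡ 8.
  x = λ² - 27 - 25 = 64 - 52 ≡ 12; y = λ·(27 - 12) - 27 ≡ 6. → (12, 6)

(12, 6)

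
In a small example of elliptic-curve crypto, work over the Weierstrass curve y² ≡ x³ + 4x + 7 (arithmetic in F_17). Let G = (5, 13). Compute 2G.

tangent at (5, 13): λ = (3·5² + 4)/(2·13) ≡ 11/9. 9⁻¹ ≡ 2 (mod 17), so λ ≡ 11·2 ≡ 5.
  x = λ² - 5 - 5 = 25 - 10 ≡ 15; y = λ·(5 - 15) - 13 ≡ 5. → (15, 5)

(15, 5)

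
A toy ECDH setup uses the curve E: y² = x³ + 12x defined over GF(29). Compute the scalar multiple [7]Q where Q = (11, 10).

(12, 4)

Repeated addition: build up to 7Q.
2Q: tangent at (11, 10): λ = (3·11² + 12)/(2·10) ≡ 27/20. 20⁻¹ ≡ 16 (mod 29) since 20·16 = 320 ≡ 1, so λ ≡ 27·16 ≡ 26.
  x = λ² - 11 - 11 = 676 - 22 ≡ 16; y = λ·(11 - 16) - 10 ≡ 5. → (16, 5)
3Q: (16, 5) + (11, 10). λ = (10 - 5)/(11 - 16) ≡ 5/24 mod 29. 24⁻¹ ≡ 23 (mod 29) since 24·23 = 552 ≡ 1, so λ ≡ 28.
  x = λ² - 16 - 11 = 784 - 27 ≡ 3; y = λ·(16 - 3) - 5 ≡ 11. → (3, 11)
4Q: (3, 11) + (11, 10). λ = (10 - 11)/(11 - 3) ≡ 28/8 mod 29. 8⁻¹ ≡ 11 (mod 29), so λ ≡ 18.
  x = λ² - 3 - 11 = 324 - 14 ≡ 20; y = λ·(3 - 20) - 11 ≡ 2. → (20, 2)
5Q: (20, 2) + (11, 10). λ = (10 - 2)/(11 - 20) ≡ 8/20 mod 29. 20⁻¹ ≡ 16 (mod 29), so λ ≡ 12.
  x = λ² - 20 - 11 = 144 - 31 ≡ 26; y = λ·(20 - 26) - 2 ≡ 13. → (26, 13)
6Q: (26, 13) + (11, 10). λ = (10 - 13)/(11 - 26) ≡ 26/14 mod 29. 14⁻¹ ≡ 27 (mod 29), so λ ≡ 6.
  x = λ² - 26 - 11 = 36 - 37 ≡ 28; y = λ·(26 - 28) - 13 ≡ 4. → (28, 4)
7Q: (28, 4) + (11, 10). λ = (10 - 4)/(11 - 28) ≡ 6/12 mod 29. 12⁻¹ ≡ 17 (mod 29) since 12·17 = 204 ≡ 1, so λ ≡ 15.
  x = λ² - 28 - 11 = 225 - 39 ≡ 12; y = λ·(28 - 12) - 4 ≡ 4. → (12, 4)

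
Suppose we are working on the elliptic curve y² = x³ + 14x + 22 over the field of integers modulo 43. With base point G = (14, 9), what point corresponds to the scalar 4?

(28, 36)

Double-and-add on 4 = (100)₂. Start with G = (14, 9) for the leading 1-bit.
double: tangent at (14, 9): λ = (3·14² + 14)/(2·9) ≡ 0/18. 18⁻¹ ≡ 12 (mod 43) since 18·12 = 216 ≡ 1, so λ ≡ 0·12 ≡ 0.
  x = λ² - 14 - 14 = 0 - 28 ≡ 15; y = λ·(14 - 15) - 9 ≡ 34. → (15, 34)
double: tangent at (15, 34): λ = (3·15² + 14)/(2·34) ≡ 1/25. 25⁻¹ ≡ 31 (mod 43), so λ ≡ 1·31 ≡ 31.
  x = λ² - 15 - 15 = 961 - 30 ≡ 28; y = λ·(15 - 28) - 34 ≡ 36. → (28, 36)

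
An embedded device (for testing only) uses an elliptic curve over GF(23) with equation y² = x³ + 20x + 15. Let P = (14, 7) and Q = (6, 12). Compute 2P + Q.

First 2P:
Repeated addition: build up to 2P.
2P: tangent at (14, 7): λ = (3·14² + 20)/(2·7) ≡ 10/14. 14⁻¹ ≡ 5 (mod 23) since 14·5 = 70 ≡ 1, so λ ≡ 10·5 ≡ 4.
  x = λ² - 14 - 14 = 16 - 28 ≡ 11; y = λ·(14 - 11) - 7 ≡ 5. → (11, 5)
2P = (11, 5).
Finally 2P + Q:
(11, 5) + (6, 12). λ = (12 - 5)/(6 - 11) ≡ 7/18 mod 23. 18⁻¹ ≡ 9 (mod 23), so λ ≡ 17.
  x = λ² - 11 - 6 = 289 - 17 ≡ 19; y = λ·(11 - 19) - 5 ≡ 20. → (19, 20)

(19, 20)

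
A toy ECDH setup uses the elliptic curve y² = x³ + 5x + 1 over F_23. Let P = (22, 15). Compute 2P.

(8, 1)

tangent at (22, 15): λ = (3·22² + 5)/(2·15) ≡ 8/7. 7⁻¹ ≡ 10 (mod 23), so λ ≡ 8·10 ≡ 11.
  x = λ² - 22 - 22 = 121 - 44 ≡ 8; y = λ·(22 - 8) - 15 ≡ 1. → (8, 1)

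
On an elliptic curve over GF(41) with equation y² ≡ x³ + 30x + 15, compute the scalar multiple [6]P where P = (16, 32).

Repeated addition: build up to 6P.
2P: tangent at (16, 32): λ = (3·16² + 30)/(2·32) ≡ 19/23. 23⁻¹ ≡ 25 (mod 41), so λ ≡ 19·25 ≡ 24.
  x = λ² - 16 - 16 = 576 - 32 ≡ 11; y = λ·(16 - 11) - 32 ≡ 6. → (11, 6)
3P: (11, 6) + (16, 32). λ = (32 - 6)/(16 - 11) ≡ 26/5 mod 41. 5⁻¹ ≡ 33 (mod 41) since 5·33 = 165 ≡ 1, so λ ≡ 38.
  x = λ² - 11 - 16 = 1444 - 27 ≡ 23; y = λ·(11 - 23) - 6 ≡ 30. → (23, 30)
4P: (23, 30) + (16, 32). λ = (32 - 30)/(16 - 23) ≡ 2/34 mod 41. 34⁻¹ ≡ 35 (mod 41), so λ ≡ 29.
  x = λ² - 23 - 16 = 841 - 39 ≡ 23; y = λ·(23 - 23) - 30 ≡ 11. → (23, 11)
5P: (23, 11) + (16, 32). λ = (32 - 11)/(16 - 23) ≡ 21/34 mod 41. 34⁻¹ ≡ 35 (mod 41) since 34·35 = 1190 ≡ 1, so λ ≡ 38.
  x = λ² - 23 - 16 = 1444 - 39 ≡ 11; y = λ·(23 - 11) - 11 ≡ 35. → (11, 35)
6P: (11, 35) + (16, 32). λ = (32 - 35)/(16 - 11) ≡ 38/5 mod 41. 5⁻¹ ≡ 33 (mod 41) since 5·33 = 165 ≡ 1, so λ ≡ 24.
  x = λ² - 11 - 16 = 576 - 27 ≡ 16; y = λ·(11 - 16) - 35 ≡ 9. → (16, 9)

(16, 9)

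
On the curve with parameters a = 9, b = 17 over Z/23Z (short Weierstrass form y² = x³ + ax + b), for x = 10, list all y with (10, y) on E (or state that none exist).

x³ + 9x + 17 = 1107 ≡ 3 (mod 23).
Square roots of 3 mod 23: 7 and 16 (since 7² = 49 ≡ 3).

7, 16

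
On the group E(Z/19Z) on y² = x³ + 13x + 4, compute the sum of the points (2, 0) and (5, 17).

(4, 14)

(2, 0) + (5, 17). λ = (17 - 0)/(5 - 2) ≡ 17/3 mod 19. 3⁻¹ ≡ 13 (mod 19) since 3·13 = 39 ≡ 1, so λ ≡ 12.
  x = λ² - 2 - 5 = 144 - 7 ≡ 4; y = λ·(2 - 4) - 0 ≡ 14. → (4, 14)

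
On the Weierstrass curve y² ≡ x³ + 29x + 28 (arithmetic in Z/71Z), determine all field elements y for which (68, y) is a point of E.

none

x³ + 29x + 28 = 316432 ≡ 56 (mod 71).
56 is a non-residue mod 71; no y exists.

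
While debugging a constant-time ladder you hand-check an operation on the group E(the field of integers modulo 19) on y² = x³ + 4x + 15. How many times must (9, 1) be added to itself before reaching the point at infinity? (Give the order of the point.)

2P: tangent at (9, 1): λ = (3·9² + 4)/(2·1) ≡ 0/2. 2⁻¹ ≡ 10 (mod 19), so λ ≡ 0·10 ≡ 0.
  x = λ² - 9 - 9 = 0 - 18 ≡ 1; y = λ·(9 - 1) - 1 ≡ 18. → (1, 18)
3P: (1, 18) + (9, 1). λ = (1 - 18)/(9 - 1) ≡ 2/8 mod 19. 8⁻¹ ≡ 12 (mod 19), so λ ≡ 5.
  x = λ² - 1 - 9 = 25 - 10 ≡ 15; y = λ·(1 - 15) - 18 ≡ 7. → (15, 7)
4P: (15, 7) + (9, 1). λ = (1 - 7)/(9 - 15) ≡ 13/13 mod 19. 13⁻¹ ≡ 3 (mod 19) since 13·3 = 39 ≡ 1, so λ ≡ 1.
  x = λ² - 15 - 9 = 1 - 24 ≡ 15; y = λ·(15 - 15) - 7 ≡ 12. → (15, 12)
5P: (15, 12) + (9, 1). λ = (1 - 12)/(9 - 15) ≡ 8/13 mod 19. 13⁻¹ ≡ 3 (mod 19) since 13·3 = 39 ≡ 1, so λ ≡ 5.
  x = λ² - 15 - 9 = 25 - 24 ≡ 1; y = λ·(15 - 1) - 12 ≡ 1. → (1, 1)
6P: (1, 1) + (9, 1). λ = (1 - 1)/(9 - 1) ≡ 0/8 mod 19. 8⁻¹ ≡ 12 (mod 19), so λ ≡ 0.
  x = λ² - 1 - 9 = 0 - 10 ≡ 9; y = λ·(1 - 9) - 1 ≡ 18. → (9, 18)
7P: (9, 18) + (9, 1): same x and y₁ ≡ -y₂, so the sum is the point at infinity.
7P = the point at infinity, so the order is 7.

7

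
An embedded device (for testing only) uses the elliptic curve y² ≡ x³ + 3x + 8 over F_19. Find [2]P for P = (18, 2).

tangent at (18, 2): λ = (3·18² + 3)/(2·2) ≡ 6/4. 4⁻¹ ≡ 5 (mod 19), so λ ≡ 6·5 ≡ 11.
  x = λ² - 18 - 18 = 121 - 36 ≡ 9; y = λ·(18 - 9) - 2 ≡ 2. → (9, 2)

(9, 2)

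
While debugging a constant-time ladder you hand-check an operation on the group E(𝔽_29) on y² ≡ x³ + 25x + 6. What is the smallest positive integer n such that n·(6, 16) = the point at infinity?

2P: tangent at (6, 16): λ = (3·6² + 25)/(2·16) ≡ 17/3. 3⁻¹ ≡ 10 (mod 29) since 3·10 = 30 ≡ 1, so λ ≡ 17·10 ≡ 25.
  x = λ² - 6 - 6 = 625 - 12 ≡ 4; y = λ·(6 - 4) - 16 ≡ 5. → (4, 5)
3P: (4, 5) + (6, 16). λ = (16 - 5)/(6 - 4) ≡ 11/2 mod 29. 2⁻¹ ≡ 15 (mod 29), so λ ≡ 20.
  x = λ² - 4 - 6 = 400 - 10 ≡ 13; y = λ·(4 - 13) - 5 ≡ 18. → (13, 18)
4P: (13, 18) + (6, 16). λ = (16 - 18)/(6 - 13) ≡ 27/22 mod 29. 22⁻¹ ≡ 4 (mod 29) since 22·4 = 88 ≡ 1, so λ ≡ 21.
  x = λ² - 13 - 6 = 441 - 19 ≡ 16; y = λ·(13 - 16) - 18 ≡ 6. → (16, 6)
5P: (16, 6) + (6, 16). λ = (16 - 6)/(6 - 16) ≡ 10/19 mod 29. 19⁻¹ ≡ 26 (mod 29), so λ ≡ 28.
  x = λ² - 16 - 6 = 784 - 22 ≡ 8; y = λ·(16 - 8) - 6 ≡ 15. → (8, 15)
6P: (8, 15) + (6, 16). λ = (16 - 15)/(6 - 8) ≡ 1/27 mod 29. 27⁻¹ ≡ 14 (mod 29), so λ ≡ 14.
  x = λ² - 8 - 6 = 196 - 14 ≡ 8; y = λ·(8 - 8) - 15 ≡ 14. → (8, 14)
7P: (8, 14) + (6, 16). λ = (16 - 14)/(6 - 8) ≡ 2/27 mod 29. 27⁻¹ ≡ 14 (mod 29) since 27·14 = 378 ≡ 1, so λ ≡ 28.
  x = λ² - 8 - 6 = 784 - 14 ≡ 16; y = λ·(8 - 16) - 14 ≡ 23. → (16, 23)
8P: (16, 23) + (6, 16). λ = (16 - 23)/(6 - 16) ≡ 22/19 mod 29. 19⁻¹ ≡ 26 (mod 29), so λ ≡ 21.
  x = λ² - 16 - 6 = 441 - 22 ≡ 13; y = λ·(16 - 13) - 23 ≡ 11. → (13, 11)
9P: (13, 11) + (6, 16). λ = (16 - 11)/(6 - 13) ≡ 5/22 mod 29. 22⁻¹ ≡ 4 (mod 29), so λ ≡ 20.
  x = λ² - 13 - 6 = 400 - 19 ≡ 4; y = λ·(13 - 4) - 11 ≡ 24. → (4, 24)
10P: (4, 24) + (6, 16). λ = (16 - 24)/(6 - 4) ≡ 21/2 mod 29. 2⁻¹ ≡ 15 (mod 29), so λ ≡ 25.
  x = λ² - 4 - 6 = 625 - 10 ≡ 6; y = λ·(4 - 6) - 24 ≡ 13. → (6, 13)
11P: (6, 13) + (6, 16): same x and y₁ ≡ -y₂, so the sum is the point at infinity.
11P = the point at infinity, so the order is 11.

11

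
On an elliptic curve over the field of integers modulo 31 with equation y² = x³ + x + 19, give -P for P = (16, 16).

-(16, 16) = (16, -16 mod 31) = (16, 15).

(16, 15)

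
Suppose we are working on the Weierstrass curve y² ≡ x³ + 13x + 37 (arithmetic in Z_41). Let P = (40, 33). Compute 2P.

(3, 12)

tangent at (40, 33): λ = (3·40² + 13)/(2·33) ≡ 16/25. 25⁻¹ ≡ 23 (mod 41), so λ ≡ 16·23 ≡ 40.
  x = λ² - 40 - 40 = 1600 - 80 ≡ 3; y = λ·(40 - 3) - 33 ≡ 12. → (3, 12)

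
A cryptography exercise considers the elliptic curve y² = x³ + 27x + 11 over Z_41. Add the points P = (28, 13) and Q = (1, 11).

(28, 13) + (1, 11). λ = (11 - 13)/(1 - 28) ≡ 39/14 mod 41. 14⁻¹ ≡ 3 (mod 41) since 14·3 = 42 ≡ 1, so λ ≡ 35.
  x = λ² - 28 - 1 = 1225 - 29 ≡ 7; y = λ·(28 - 7) - 13 ≡ 25. → (7, 25)

(7, 25)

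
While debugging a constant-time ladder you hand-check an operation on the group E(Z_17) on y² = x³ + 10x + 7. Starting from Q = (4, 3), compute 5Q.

Repeated addition: build up to 5Q.
2Q: tangent at (4, 3): λ = (3·4² + 10)/(2·3) ≡ 7/6. 6⁻¹ ≡ 3 (mod 17) since 6·3 = 18 ≡ 1, so λ ≡ 7·3 ≡ 4.
  x = λ² - 4 - 4 = 16 - 8 ≡ 8; y = λ·(4 - 8) - 3 ≡ 15. → (8, 15)
3Q: (8, 15) + (4, 3). λ = (3 - 15)/(4 - 8) ≡ 5/13 mod 17. 13⁻¹ ≡ 4 (mod 17), so λ ≡ 3.
  x = λ² - 8 - 4 = 9 - 12 ≡ 14; y = λ·(8 - 14) - 15 ≡ 1. → (14, 1)
4Q: (14, 1) + (4, 3). λ = (3 - 1)/(4 - 14) ≡ 2/7 mod 17. 7⁻¹ ≡ 5 (mod 17), so λ ≡ 10.
  x = λ² - 14 - 4 = 100 - 18 ≡ 14; y = λ·(14 - 14) - 1 ≡ 16. → (14, 16)
5Q: (14, 16) + (4, 3). λ = (3 - 16)/(4 - 14) ≡ 4/7 mod 17. 7⁻¹ ≡ 5 (mod 17) since 7·5 = 35 ≡ 1, so λ ≡ 3.
  x = λ² - 14 - 4 = 9 - 18 ≡ 8; y = λ·(14 - 8) - 16 ≡ 2. → (8, 2)

(8, 2)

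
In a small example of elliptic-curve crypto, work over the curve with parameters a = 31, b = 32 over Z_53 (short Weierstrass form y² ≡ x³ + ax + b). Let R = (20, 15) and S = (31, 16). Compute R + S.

(48, 21)

(20, 15) + (31, 16). λ = (16 - 15)/(31 - 20) ≡ 1/11 mod 53. 11⁻¹ ≡ 29 (mod 53), so λ ≡ 29.
  x = λ² - 20 - 31 = 841 - 51 ≡ 48; y = λ·(20 - 48) - 15 ≡ 21. → (48, 21)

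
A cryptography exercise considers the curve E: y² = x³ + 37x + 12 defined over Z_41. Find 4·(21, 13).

Write Q = (21, 13).
Double-and-add on 4 = (100)₂. Start with Q = (21, 13) for the leading 1-bit.
double: tangent at (21, 13): λ = (3·21² + 37)/(2·13) ≡ 7/26. 26⁻¹ ≡ 30 (mod 41) since 26·30 = 780 ≡ 1, so λ ≡ 7·30 ≡ 5.
  x = λ² - 21 - 21 = 25 - 42 ≡ 24; y = λ·(21 - 24) - 13 ≡ 13. → (24, 13)
double: tangent at (24, 13): λ = (3·24² + 37)/(2·13) ≡ 2/26. 26⁻¹ ≡ 30 (mod 41), so λ ≡ 2·30 ≡ 19.
  x = λ² - 24 - 24 = 361 - 48 ≡ 26; y = λ·(24 - 26) - 13 ≡ 31. → (26, 31)

(26, 31)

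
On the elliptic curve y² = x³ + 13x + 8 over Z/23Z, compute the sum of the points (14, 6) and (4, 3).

(14, 6) + (4, 3). λ = (3 - 6)/(4 - 14) ≡ 20/13 mod 23. 13⁻¹ ≡ 16 (mod 23), so λ ≡ 21.
  x = λ² - 14 - 4 = 441 - 18 ≡ 9; y = λ·(14 - 9) - 6 ≡ 7. → (9, 7)

(9, 7)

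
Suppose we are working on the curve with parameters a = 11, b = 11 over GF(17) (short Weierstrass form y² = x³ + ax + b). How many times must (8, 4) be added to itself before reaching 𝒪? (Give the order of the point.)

10

2P: tangent at (8, 4): λ = (3·8² + 11)/(2·4) ≡ 16/8. 8⁻¹ ≡ 15 (mod 17) since 8·15 = 120 ≡ 1, so λ ≡ 16·15 ≡ 2.
  x = λ² - 8 - 8 = 4 - 16 ≡ 5; y = λ·(8 - 5) - 4 ≡ 2. → (5, 2)
3P: (5, 2) + (8, 4). λ = (4 - 2)/(8 - 5) ≡ 2/3 mod 17. 3⁻¹ ≡ 6 (mod 17), so λ ≡ 12.
  x = λ² - 5 - 8 = 144 - 13 ≡ 12; y = λ·(5 - 12) - 2 ≡ 16. → (12, 16)
4P: (12, 16) + (8, 4). λ = (4 - 16)/(8 - 12) ≡ 5/13 mod 17. 13⁻¹ ≡ 4 (mod 17) since 13·4 = 52 ≡ 1, so λ ≡ 3.
  x = λ² - 12 - 8 = 9 - 20 ≡ 6; y = λ·(12 - 6) - 16 ≡ 2. → (6, 2)
5P: (6, 2) + (8, 4). λ = (4 - 2)/(8 - 6) ≡ 2/2 mod 17. 2⁻¹ ≡ 9 (mod 17) since 2·9 = 18 ≡ 1, so λ ≡ 1.
  x = λ² - 6 - 8 = 1 - 14 ≡ 4; y = λ·(6 - 4) - 2 ≡ 0. → (4, 0)
6P: (4, 0) + (8, 4). λ = (4 - 0)/(8 - 4) ≡ 4/4 mod 17. 4⁻¹ ≡ 13 (mod 17) since 4·13 = 52 ≡ 1, so λ ≡ 1.
  x = λ² - 4 - 8 = 1 - 12 ≡ 6; y = λ·(4 - 6) - 0 ≡ 15. → (6, 15)
7P: (6, 15) + (8, 4). λ = (4 - 15)/(8 - 6) ≡ 6/2 mod 17. 2⁻¹ ≡ 9 (mod 17), so λ ≡ 3.
  x = λ² - 6 - 8 = 9 - 14 ≡ 12; y = λ·(6 - 12) - 15 ≡ 1. → (12, 1)
8P: (12, 1) + (8, 4). λ = (4 - 1)/(8 - 12) ≡ 3/13 mod 17. 13⁻¹ ≡ 4 (mod 17), so λ ≡ 12.
  x = λ² - 12 - 8 = 144 - 20 ≡ 5; y = λ·(12 - 5) - 1 ≡ 15. → (5, 15)
9P: (5, 15) + (8, 4). λ = (4 - 15)/(8 - 5) ≡ 6/3 mod 17. 3⁻¹ ≡ 6 (mod 17) since 3·6 = 18 ≡ 1, so λ ≡ 2.
  x = λ² - 5 - 8 = 4 - 13 ≡ 8; y = λ·(5 - 8) - 15 ≡ 13. → (8, 13)
10P: (8, 13) + (8, 4): same x and y₁ ≡ -y₂, so the sum is 𝒪.
10P = 𝒪, so the order is 10.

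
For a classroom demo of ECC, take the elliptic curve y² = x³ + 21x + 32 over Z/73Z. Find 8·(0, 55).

(26, 59)

Write G = (0, 55).
Repeated addition: build up to 8G.
2G: tangent at (0, 55): λ = (3·0² + 21)/(2·55) ≡ 21/37. 37⁻¹ ≡ 2 (mod 73) since 37·2 = 74 ≡ 1, so λ ≡ 21·2 ≡ 42.
  x = λ² - 0 - 0 = 1764 - 0 ≡ 12; y = λ·(0 - 12) - 55 ≡ 25. → (12, 25)
3G: (12, 25) + (0, 55). λ = (55 - 25)/(0 - 12) ≡ 30/61 mod 73. 61⁻¹ ≡ 6 (mod 73), so λ ≡ 34.
  x = λ² - 12 - 0 = 1156 - 12 ≡ 49; y = λ·(12 - 49) - 25 ≡ 31. → (49, 31)
4G: (49, 31) + (0, 55). λ = (55 - 31)/(0 - 49) ≡ 24/24 mod 73. 24⁻¹ ≡ 70 (mod 73) since 24·70 = 1680 ≡ 1, so λ ≡ 1.
  x = λ² - 49 - 0 = 1 - 49 ≡ 25; y = λ·(49 - 25) - 31 ≡ 66. → (25, 66)
5G: (25, 66) + (0, 55). λ = (55 - 66)/(0 - 25) ≡ 62/48 mod 73. 48⁻¹ ≡ 35 (mod 73) since 48·35 = 1680 ≡ 1, so λ ≡ 53.
  x = λ² - 25 - 0 = 2809 - 25 ≡ 10; y = λ·(25 - 10) - 66 ≡ 72. → (10, 72)
6G: (10, 72) + (0, 55). λ = (55 - 72)/(0 - 10) ≡ 56/63 mod 73. 63⁻¹ ≡ 51 (mod 73), so λ ≡ 9.
  x = λ² - 10 - 0 = 81 - 10 ≡ 71; y = λ·(10 - 71) - 72 ≡ 36. → (71, 36)
7G: (71, 36) + (0, 55). λ = (55 - 36)/(0 - 71) ≡ 19/2 mod 73. 2⁻¹ ≡ 37 (mod 73), so λ ≡ 46.
  x = λ² - 71 - 0 = 2116 - 71 ≡ 1; y = λ·(71 - 1) - 36 ≡ 45. → (1, 45)
8G: (1, 45) + (0, 55). λ = (55 - 45)/(0 - 1) ≡ 10/72 mod 73. 72⁻¹ ≡ 72 (mod 73) since 72·72 = 5184 ≡ 1, so λ ≡ 63.
  x = λ² - 1 - 0 = 3969 - 1 ≡ 26; y = λ·(1 - 26) - 45 ≡ 59. → (26, 59)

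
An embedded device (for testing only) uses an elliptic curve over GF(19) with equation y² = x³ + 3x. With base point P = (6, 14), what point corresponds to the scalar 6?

(1, 2)

Repeated addition: build up to 6P.
2P: tangent at (6, 14): λ = (3·6² + 3)/(2·14) ≡ 16/9. 9⁻¹ ≡ 17 (mod 19), so λ ≡ 16·17 ≡ 6.
  x = λ² - 6 - 6 = 36 - 12 ≡ 5; y = λ·(6 - 5) - 14 ≡ 11. → (5, 11)
3P: (5, 11) + (6, 14). λ = (14 - 11)/(6 - 5) ≡ 3/1 mod 19. 1⁻¹ ≡ 1 (mod 19), so λ ≡ 3.
  x = λ² - 5 - 6 = 9 - 11 ≡ 17; y = λ·(5 - 17) - 11 ≡ 10. → (17, 10)
4P: (17, 10) + (6, 14). λ = (14 - 10)/(6 - 17) ≡ 4/8 mod 19. 8⁻¹ ≡ 12 (mod 19) since 8·12 = 96 ≡ 1, so λ ≡ 10.
  x = λ² - 17 - 6 = 100 - 23 ≡ 1; y = λ·(17 - 1) - 10 ≡ 17. → (1, 17)
5P: (1, 17) + (6, 14). λ = (14 - 17)/(6 - 1) ≡ 16/5 mod 19. 5⁻¹ ≡ 4 (mod 19), so λ ≡ 7.
  x = λ² - 1 - 6 = 49 - 7 ≡ 4; y = λ·(1 - 4) - 17 ≡ 0. → (4, 0)
6P: (4, 0) + (6, 14). λ = (14 - 0)/(6 - 4) ≡ 14/2 mod 19. 2⁻¹ ≡ 10 (mod 19) since 2·10 = 20 ≡ 1, so λ ≡ 7.
  x = λ² - 4 - 6 = 49 - 10 ≡ 1; y = λ·(4 - 1) - 0 ≡ 2. → (1, 2)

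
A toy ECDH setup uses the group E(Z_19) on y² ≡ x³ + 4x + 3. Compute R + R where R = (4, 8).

tangent at (4, 8): λ = (3·4² + 4)/(2·8) ≡ 14/16. 16⁻¹ ≡ 6 (mod 19) since 16·6 = 96 ≡ 1, so λ ≡ 14·6 ≡ 8.
  x = λ² - 4 - 4 = 64 - 8 ≡ 18; y = λ·(4 - 18) - 8 ≡ 13. → (18, 13)

(18, 13)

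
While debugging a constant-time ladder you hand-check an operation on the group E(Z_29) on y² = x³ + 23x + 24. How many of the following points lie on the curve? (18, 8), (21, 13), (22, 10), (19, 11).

3

(18, 8): 8² ≡ 6, rhs ≡ 6 → on.
(21, 13): 13² ≡ 24, rhs ≡ 24 → on.
(22, 10): 10² ≡ 13, rhs ≡ 13 → on.
(19, 11): 11² ≡ 5, rhs ≡ 12 → off.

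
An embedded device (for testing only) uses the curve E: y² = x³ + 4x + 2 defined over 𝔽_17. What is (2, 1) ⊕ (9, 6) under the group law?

(2, 16)

(2, 1) + (9, 6). λ = (6 - 1)/(9 - 2) ≡ 5/7 mod 17. 7⁻¹ ≡ 5 (mod 17), so λ ≡ 8.
  x = λ² - 2 - 9 = 64 - 11 ≡ 2; y = λ·(2 - 2) - 1 ≡ 16. → (2, 16)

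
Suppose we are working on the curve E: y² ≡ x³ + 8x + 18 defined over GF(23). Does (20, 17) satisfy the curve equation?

y² = 17² ≡ 13; x³ + 8x + 18 = 8178 ≡ 13 (mod 23). 13 = 13.

yes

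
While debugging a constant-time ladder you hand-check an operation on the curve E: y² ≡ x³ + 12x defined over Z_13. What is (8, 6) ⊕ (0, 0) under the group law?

(8, 6) + (0, 0). λ = (0 - 6)/(0 - 8) ≡ 7/5 mod 13. 5⁻¹ ≡ 8 (mod 13), so λ ≡ 4.
  x = λ² - 8 - 0 = 16 - 8 ≡ 8; y = λ·(8 - 8) - 6 ≡ 7. → (8, 7)

(8, 7)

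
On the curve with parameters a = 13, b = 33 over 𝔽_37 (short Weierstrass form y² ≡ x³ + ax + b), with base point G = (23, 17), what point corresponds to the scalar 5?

(25, 6)

Repeated addition: build up to 5G.
2G: tangent at (23, 17): λ = (3·23² + 13)/(2·17) ≡ 9/34. 34⁻¹ ≡ 12 (mod 37), so λ ≡ 9·12 ≡ 34.
  x = λ² - 23 - 23 = 1156 - 46 ≡ 0; y = λ·(23 - 0) - 17 ≡ 25. → (0, 25)
3G: (0, 25) + (23, 17). λ = (17 - 25)/(23 - 0) ≡ 29/23 mod 37. 23⁻¹ ≡ 29 (mod 37), so λ ≡ 27.
  x = λ² - 0 - 23 = 729 - 23 ≡ 3; y = λ·(0 - 3) - 25 ≡ 5. → (3, 5)
4G: (3, 5) + (23, 17). λ = (17 - 5)/(23 - 3) ≡ 12/20 mod 37. 20⁻¹ ≡ 13 (mod 37), so λ ≡ 8.
  x = λ² - 3 - 23 = 64 - 26 ≡ 1; y = λ·(3 - 1) - 5 ≡ 11. → (1, 11)
5G: (1, 11) + (23, 17). λ = (17 - 11)/(23 - 1) ≡ 6/22 mod 37. 22⁻¹ ≡ 32 (mod 37), so λ ≡ 7.
  x = λ² - 1 - 23 = 49 - 24 ≡ 25; y = λ·(1 - 25) - 11 ≡ 6. → (25, 6)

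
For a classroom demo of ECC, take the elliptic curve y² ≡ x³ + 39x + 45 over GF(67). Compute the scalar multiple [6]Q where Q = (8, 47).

(8, 47)

Double-and-add on 6 = (110)₂. Start with Q = (8, 47) for the leading 1-bit.
double: tangent at (8, 47): λ = (3·8² + 39)/(2·47) ≡ 30/27. 27⁻¹ ≡ 5 (mod 67) since 27·5 = 135 ≡ 1, so λ ≡ 30·5 ≡ 16.
  x = λ² - 8 - 8 = 256 - 16 ≡ 39; y = λ·(8 - 39) - 47 ≡ 60. → (39, 60)
add Q: (39, 60) + (8, 47). λ = (47 - 60)/(8 - 39) ≡ 54/36 mod 67. 36⁻¹ ≡ 54 (mod 67), so λ ≡ 35.
  x = λ² - 39 - 8 = 1225 - 47 ≡ 39; y = λ·(39 - 39) - 60 ≡ 7. → (39, 7)
double: tangent at (39, 7): λ = (3·39² + 39)/(2·7) ≡ 46/14. 14⁻¹ ≡ 24 (mod 67), so λ ≡ 46·24 ≡ 32.
  x = λ² - 39 - 39 = 1024 - 78 ≡ 8; y = λ·(39 - 8) - 7 ≡ 47. → (8, 47)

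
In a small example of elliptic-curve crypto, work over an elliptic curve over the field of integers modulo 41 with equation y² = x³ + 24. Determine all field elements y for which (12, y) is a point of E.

none

x³ + 0x + 24 = 1752 ≡ 30 (mod 41).
30 is a non-residue mod 41; no y exists.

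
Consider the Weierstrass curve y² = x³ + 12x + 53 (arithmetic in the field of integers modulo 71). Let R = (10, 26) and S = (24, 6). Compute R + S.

(26, 7)

(10, 26) + (24, 6). λ = (6 - 26)/(24 - 10) ≡ 51/14 mod 71. 14⁻¹ ≡ 66 (mod 71) since 14·66 = 924 ≡ 1, so λ ≡ 29.
  x = λ² - 10 - 24 = 841 - 34 ≡ 26; y = λ·(10 - 26) - 26 ≡ 7. → (26, 7)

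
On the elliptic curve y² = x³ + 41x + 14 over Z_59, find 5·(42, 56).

Write G = (42, 56).
Repeated addition: build up to 5G.
2G: tangent at (42, 56): λ = (3·42² + 41)/(2·56) ≡ 23/53. 53⁻¹ ≡ 49 (mod 59), so λ ≡ 23·49 ≡ 6.
  x = λ² - 42 - 42 = 36 - 84 ≡ 11; y = λ·(42 - 11) - 56 ≡ 12. → (11, 12)
3G: (11, 12) + (42, 56). λ = (56 - 12)/(42 - 11) ≡ 44/31 mod 59. 31⁻¹ ≡ 40 (mod 59), so λ ≡ 49.
  x = λ² - 11 - 42 = 2401 - 53 ≡ 47; y = λ·(11 - 47) - 12 ≡ 53. → (47, 53)
4G: (47, 53) + (42, 56). λ = (56 - 53)/(42 - 47) ≡ 3/54 mod 59. 54⁻¹ ≡ 47 (mod 59) since 54·47 = 2538 ≡ 1, so λ ≡ 23.
  x = λ² - 47 - 42 = 529 - 89 ≡ 27; y = λ·(47 - 27) - 53 ≡ 53. → (27, 53)
5G: (27, 53) + (42, 56). λ = (56 - 53)/(42 - 27) ≡ 3/15 mod 59. 15⁻¹ ≡ 4 (mod 59), so λ ≡ 12.
  x = λ² - 27 - 42 = 144 - 69 ≡ 16; y = λ·(27 - 16) - 53 ≡ 20. → (16, 20)

(16, 20)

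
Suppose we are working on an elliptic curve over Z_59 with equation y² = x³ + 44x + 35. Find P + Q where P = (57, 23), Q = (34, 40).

(30, 34)

(57, 23) + (34, 40). λ = (40 - 23)/(34 - 57) ≡ 17/36 mod 59. 36⁻¹ ≡ 41 (mod 59) since 36·41 = 1476 ≡ 1, so λ ≡ 48.
  x = λ² - 57 - 34 = 2304 - 91 ≡ 30; y = λ·(57 - 30) - 23 ≡ 34. → (30, 34)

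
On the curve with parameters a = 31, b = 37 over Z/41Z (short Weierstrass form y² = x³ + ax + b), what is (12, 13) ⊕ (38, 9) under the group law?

(0, 23)

(12, 13) + (38, 9). λ = (9 - 13)/(38 - 12) ≡ 37/26 mod 41. 26⁻¹ ≡ 30 (mod 41) since 26·30 = 780 ≡ 1, so λ ≡ 3.
  x = λ² - 12 - 38 = 9 - 50 ≡ 0; y = λ·(12 - 0) - 13 ≡ 23. → (0, 23)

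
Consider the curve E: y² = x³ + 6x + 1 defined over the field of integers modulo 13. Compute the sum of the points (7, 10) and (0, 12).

(7, 10) + (0, 12). λ = (12 - 10)/(0 - 7) ≡ 2/6 mod 13. 6⁻¹ ≡ 11 (mod 13) since 6·11 = 66 ≡ 1, so λ ≡ 9.
  x = λ² - 7 - 0 = 81 - 7 ≡ 9; y = λ·(7 - 9) - 10 ≡ 11. → (9, 11)

(9, 11)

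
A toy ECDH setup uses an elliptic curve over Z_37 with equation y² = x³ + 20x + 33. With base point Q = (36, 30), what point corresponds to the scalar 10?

Repeated addition: build up to 10Q.
2Q: tangent at (36, 30): λ = (3·36² + 20)/(2·30) ≡ 23/23. 23⁻¹ ≡ 29 (mod 37) since 23·29 = 667 ≡ 1, so λ ≡ 23·29 ≡ 1.
  x = λ² - 36 - 36 = 1 - 72 ≡ 3; y = λ·(36 - 3) - 30 ≡ 3. → (3, 3)
3Q: (3, 3) + (36, 30). λ = (30 - 3)/(36 - 3) ≡ 27/33 mod 37. 33⁻¹ ≡ 9 (mod 37), so λ ≡ 21.
  x = λ² - 3 - 36 = 441 - 39 ≡ 32; y = λ·(3 - 32) - 3 ≡ 17. → (32, 17)
4Q: (32, 17) + (36, 30). λ = (30 - 17)/(36 - 32) ≡ 13/4 mod 37. 4⁻¹ ≡ 28 (mod 37) since 4·28 = 112 ≡ 1, so λ ≡ 31.
  x = λ² - 32 - 36 = 961 - 68 ≡ 5; y = λ·(32 - 5) - 17 ≡ 6. → (5, 6)
5Q: (5, 6) + (36, 30). λ = (30 - 6)/(36 - 5) ≡ 24/31 mod 37. 31⁻¹ ≡ 6 (mod 37), so λ ≡ 33.
  x = λ² - 5 - 36 = 1089 - 41 ≡ 12; y = λ·(5 - 12) - 6 ≡ 22. → (12, 22)
6Q: (12, 22) + (36, 30). λ = (30 - 22)/(36 - 12) ≡ 8/24 mod 37. 24⁻¹ ≡ 17 (mod 37), so λ ≡ 25.
  x = λ² - 12 - 36 = 625 - 48 ≡ 22; y = λ·(12 - 22) - 22 ≡ 24. → (22, 24)
7Q: (22, 24) + (36, 30). λ = (30 - 24)/(36 - 22) ≡ 6/14 mod 37. 14⁻¹ ≡ 8 (mod 37) since 14·8 = 112 ≡ 1, so λ ≡ 11.
  x = λ² - 22 - 36 = 121 - 58 ≡ 26; y = λ·(22 - 26) - 24 ≡ 6. → (26, 6)
8Q: (26, 6) + (36, 30). λ = (30 - 6)/(36 - 26) ≡ 24/10 mod 37. 10⁻¹ ≡ 26 (mod 37), so λ ≡ 32.
  x = λ² - 26 - 36 = 1024 - 62 ≡ 0; y = λ·(26 - 0) - 6 ≡ 12. → (0, 12)
9Q: (0, 12) + (36, 30). λ = (30 - 12)/(36 - 0) ≡ 18/36 mod 37. 36⁻¹ ≡ 36 (mod 37), so λ ≡ 19.
  x = λ² - 0 - 36 = 361 - 36 ≡ 29; y = λ·(0 - 29) - 12 ≡ 29. → (29, 29)
10Q: (29, 29) + (36, 30). λ = (30 - 29)/(36 - 29) ≡ 1/7 mod 37. 7⁻¹ ≡ 16 (mod 37) since 7·16 = 112 ≡ 1, so λ ≡ 16.
  x = λ² - 29 - 36 = 256 - 65 ≡ 6; y = λ·(29 - 6) - 29 ≡ 6. → (6, 6)

(6, 6)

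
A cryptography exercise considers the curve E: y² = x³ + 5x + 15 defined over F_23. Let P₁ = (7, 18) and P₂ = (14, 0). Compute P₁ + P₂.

(7, 18) + (14, 0). λ = (0 - 18)/(14 - 7) ≡ 5/7 mod 23. 7⁻¹ ≡ 10 (mod 23), so λ ≡ 4.
  x = λ² - 7 - 14 = 16 - 21 ≡ 18; y = λ·(7 - 18) - 18 ≡ 7. → (18, 7)

(18, 7)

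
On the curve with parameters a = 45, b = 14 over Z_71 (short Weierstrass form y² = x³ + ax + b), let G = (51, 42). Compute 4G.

(59, 35)

Double-and-add on 4 = (100)₂. Start with G = (51, 42) for the leading 1-bit.
double: tangent at (51, 42): λ = (3·51² + 45)/(2·42) ≡ 38/13. 13⁻¹ ≡ 11 (mod 71), so λ ≡ 38·11 ≡ 63.
  x = λ² - 51 - 51 = 3969 - 102 ≡ 33; y = λ·(51 - 33) - 42 ≡ 27. → (33, 27)
double: tangent at (33, 27): λ = (3·33² + 45)/(2·27) ≡ 46/54. 54⁻¹ ≡ 25 (mod 71), so λ ≡ 46·25 ≡ 14.
  x = λ² - 33 - 33 = 196 - 66 ≡ 59; y = λ·(33 - 59) - 27 ≡ 35. → (59, 35)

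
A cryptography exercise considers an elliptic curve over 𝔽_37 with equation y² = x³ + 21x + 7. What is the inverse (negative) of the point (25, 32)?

(25, 5)

-(25, 32) = (25, -32 mod 37) = (25, 5).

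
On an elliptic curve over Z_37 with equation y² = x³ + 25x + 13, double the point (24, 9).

(33, 21)

tangent at (24, 9): λ = (3·24² + 25)/(2·9) ≡ 14/18. 18⁻¹ ≡ 35 (mod 37) since 18·35 = 630 ≡ 1, so λ ≡ 14·35 ≡ 9.
  x = λ² - 24 - 24 = 81 - 48 ≡ 33; y = λ·(24 - 33) - 9 ≡ 21. → (33, 21)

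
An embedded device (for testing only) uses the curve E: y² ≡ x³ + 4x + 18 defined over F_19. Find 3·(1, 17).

Write P = (1, 17).
Repeated addition: build up to 3P.
2P: tangent at (1, 17): λ = (3·1² + 4)/(2·17) ≡ 7/15. 15⁻¹ ≡ 14 (mod 19), so λ ≡ 7·14 ≡ 3.
  x = λ² - 1 - 1 = 9 - 2 ≡ 7; y = λ·(1 - 7) - 17 ≡ 3. → (7, 3)
3P: (7, 3) + (1, 17). λ = (17 - 3)/(1 - 7) ≡ 14/13 mod 19. 13⁻¹ ≡ 3 (mod 19), so λ ≡ 4.
  x = λ² - 7 - 1 = 16 - 8 ≡ 8; y = λ·(7 - 8) - 3 ≡ 12. → (8, 12)

(8, 12)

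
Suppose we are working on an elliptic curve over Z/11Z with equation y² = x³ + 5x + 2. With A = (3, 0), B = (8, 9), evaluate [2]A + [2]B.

(4, 3)

First 2A:
Repeated addition: build up to 2A.
2A: (3, 0) + (3, 0): same x and y₁ ≡ -y₂, so the sum is ∞.
2A = ∞.
Next 2B:
Repeated addition: build up to 2B.
2B: tangent at (8, 9): λ = (3·8² + 5)/(2·9) ≡ 10/7. 7⁻¹ ≡ 8 (mod 11) since 7·8 = 56 ≡ 1, so λ ≡ 10·8 ≡ 3.
  x = λ² - 8 - 8 = 9 - 16 ≡ 4; y = λ·(8 - 4) - 9 ≡ 3. → (4, 3)
2B = (4, 3).
Finally 2A + 2B:
∞ + (4, 3) = (4, 3) (identity).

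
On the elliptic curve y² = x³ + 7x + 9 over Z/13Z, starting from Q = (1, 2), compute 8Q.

(1, 11)

Repeated addition: build up to 8Q.
2Q: tangent at (1, 2): λ = (3·1² + 7)/(2·2) ≡ 10/4. 4⁻¹ ≡ 10 (mod 13) since 4·10 = 40 ≡ 1, so λ ≡ 10·10 ≡ 9.
  x = λ² - 1 - 1 = 81 - 2 ≡ 1; y = λ·(1 - 1) - 2 ≡ 11. → (1, 11)
3Q: (1, 11) + (1, 2): same x and y₁ ≡ -y₂, so the sum is O.
4Q: O + (1, 2) = (1, 2) (identity).
5Q: tangent at (1, 2): λ = (3·1² + 7)/(2·2) ≡ 10/4. 4⁻¹ ≡ 10 (mod 13) since 4·10 = 40 ≡ 1, so λ ≡ 10·10 ≡ 9.
  x = λ² - 1 - 1 = 81 - 2 ≡ 1; y = λ·(1 - 1) - 2 ≡ 11. → (1, 11)
6Q: (1, 11) + (1, 2): same x and y₁ ≡ -y₂, so the sum is O.
7Q: O + (1, 2) = (1, 2) (identity).
8Q: tangent at (1, 2): λ = (3·1² + 7)/(2·2) ≡ 10/4. 4⁻¹ ≡ 10 (mod 13) since 4·10 = 40 ≡ 1, so λ ≡ 10·10 ≡ 9.
  x = λ² - 1 - 1 = 81 - 2 ≡ 1; y = λ·(1 - 1) - 2 ≡ 11. → (1, 11)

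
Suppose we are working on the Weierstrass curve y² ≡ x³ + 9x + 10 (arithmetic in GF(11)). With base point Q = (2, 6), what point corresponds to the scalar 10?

(8, 0)

Double-and-add on 10 = (1010)₂. Start with Q = (2, 6) for the leading 1-bit.
double: tangent at (2, 6): λ = (3·2² + 9)/(2·6) ≡ 10/1. 1⁻¹ ≡ 1 (mod 11) since 1·1 = 1 ≡ 1, so λ ≡ 10·1 ≡ 10.
  x = λ² - 2 - 2 = 100 - 4 ≡ 8; y = λ·(2 - 8) - 6 ≡ 0. → (8, 0)
double: (8, 0) + (8, 0): same x and y₁ ≡ -y₂, so the sum is the point at infinity.
add Q: the point at infinity + (2, 6) = (2, 6) (identity).
double: tangent at (2, 6): λ = (3·2² + 9)/(2·6) ≡ 10/1. 1⁻¹ ≡ 1 (mod 11), so λ ≡ 10·1 ≡ 10.
  x = λ² - 2 - 2 = 100 - 4 ≡ 8; y = λ·(2 - 8) - 6 ≡ 0. → (8, 0)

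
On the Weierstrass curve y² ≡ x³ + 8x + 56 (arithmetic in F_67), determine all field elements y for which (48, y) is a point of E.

x³ + 8x + 56 = 111032 ≡ 13 (mod 67).
13 is a non-residue mod 67; no y exists.

none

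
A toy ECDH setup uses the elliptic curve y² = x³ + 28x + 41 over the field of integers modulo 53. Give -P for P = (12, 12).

-(12, 12) = (12, -12 mod 53) = (12, 41).

(12, 41)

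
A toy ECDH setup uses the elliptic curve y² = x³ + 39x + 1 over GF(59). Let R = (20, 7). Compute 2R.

(19, 52)

tangent at (20, 7): λ = (3·20² + 39)/(2·7) ≡ 0/14. 14⁻¹ ≡ 38 (mod 59), so λ ≡ 0·38 ≡ 0.
  x = λ² - 20 - 20 = 0 - 40 ≡ 19; y = λ·(20 - 19) - 7 ≡ 52. → (19, 52)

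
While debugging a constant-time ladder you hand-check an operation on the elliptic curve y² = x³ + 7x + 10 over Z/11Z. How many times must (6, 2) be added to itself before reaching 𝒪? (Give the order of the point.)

9

2P: tangent at (6, 2): λ = (3·6² + 7)/(2·2) ≡ 5/4. 4⁻¹ ≡ 3 (mod 11) since 4·3 = 12 ≡ 1, so λ ≡ 5·3 ≡ 4.
  x = λ² - 6 - 6 = 16 - 12 ≡ 4; y = λ·(6 - 4) - 2 ≡ 6. → (4, 6)
3P: (4, 6) + (6, 2). λ = (2 - 6)/(6 - 4) ≡ 7/2 mod 11. 2⁻¹ ≡ 6 (mod 11) since 2·6 = 12 ≡ 1, so λ ≡ 9.
  x = λ² - 4 - 6 = 81 - 10 ≡ 5; y = λ·(4 - 5) - 6 ≡ 7. → (5, 7)
4P: (5, 7) + (6, 2). λ = (2 - 7)/(6 - 5) ≡ 6/1 mod 11. 1⁻¹ ≡ 1 (mod 11), so λ ≡ 6.
  x = λ² - 5 - 6 = 36 - 11 ≡ 3; y = λ·(5 - 3) - 7 ≡ 5. → (3, 5)
5P: (3, 5) + (6, 2). λ = (2 - 5)/(6 - 3) ≡ 8/3 mod 11. 3⁻¹ ≡ 4 (mod 11) since 3·4 = 12 ≡ 1, so λ ≡ 10.
  x = λ² - 3 - 6 = 100 - 9 ≡ 3; y = λ·(3 - 3) - 5 ≡ 6. → (3, 6)
6P: (3, 6) + (6, 2). λ = (2 - 6)/(6 - 3) ≡ 7/3 mod 11. 3⁻¹ ≡ 4 (mod 11) since 3·4 = 12 ≡ 1, so λ ≡ 6.
  x = λ² - 3 - 6 = 36 - 9 ≡ 5; y = λ·(3 - 5) - 6 ≡ 4. → (5, 4)
7P: (5, 4) + (6, 2). λ = (2 - 4)/(6 - 5) ≡ 9/1 mod 11. 1⁻¹ ≡ 1 (mod 11) since 1·1 = 1 ≡ 1, so λ ≡ 9.
  x = λ² - 5 - 6 = 81 - 11 ≡ 4; y = λ·(5 - 4) - 4 ≡ 5. → (4, 5)
8P: (4, 5) + (6, 2). λ = (2 - 5)/(6 - 4) ≡ 8/2 mod 11. 2⁻¹ ≡ 6 (mod 11), so λ ≡ 4.
  x = λ² - 4 - 6 = 16 - 10 ≡ 6; y = λ·(4 - 6) - 5 ≡ 9. → (6, 9)
9P: (6, 9) + (6, 2): same x and y₁ ≡ -y₂, so the sum is 𝒪.
9P = 𝒪, so the order is 9.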